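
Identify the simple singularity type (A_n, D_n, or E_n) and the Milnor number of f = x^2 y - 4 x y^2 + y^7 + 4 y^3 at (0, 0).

Type D_8, Milnor number mu = 8.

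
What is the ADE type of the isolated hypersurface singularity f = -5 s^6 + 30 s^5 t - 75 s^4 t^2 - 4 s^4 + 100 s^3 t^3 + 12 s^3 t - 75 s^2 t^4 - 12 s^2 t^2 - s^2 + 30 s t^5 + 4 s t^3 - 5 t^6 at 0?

A_5

The Hessian of f at 0 has rank 1. Corank 1: A-series; mu = 5 gives A_5.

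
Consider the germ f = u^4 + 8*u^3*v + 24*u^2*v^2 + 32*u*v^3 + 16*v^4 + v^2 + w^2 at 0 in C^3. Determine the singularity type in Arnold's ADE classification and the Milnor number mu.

Type A_{3}, Milnor number mu = 3.

The Hessian of f at 0 has rank 2. Corank 1: A-series; mu = 3 gives A_3.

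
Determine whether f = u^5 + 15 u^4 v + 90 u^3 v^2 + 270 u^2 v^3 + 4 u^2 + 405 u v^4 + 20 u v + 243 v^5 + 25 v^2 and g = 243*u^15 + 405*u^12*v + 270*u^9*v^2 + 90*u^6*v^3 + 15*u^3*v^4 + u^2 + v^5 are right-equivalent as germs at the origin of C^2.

Yes.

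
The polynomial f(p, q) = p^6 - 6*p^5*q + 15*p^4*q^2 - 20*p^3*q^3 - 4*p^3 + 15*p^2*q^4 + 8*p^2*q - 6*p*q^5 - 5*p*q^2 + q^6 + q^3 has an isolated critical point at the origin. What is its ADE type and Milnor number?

Type D7, Milnor number mu = 7.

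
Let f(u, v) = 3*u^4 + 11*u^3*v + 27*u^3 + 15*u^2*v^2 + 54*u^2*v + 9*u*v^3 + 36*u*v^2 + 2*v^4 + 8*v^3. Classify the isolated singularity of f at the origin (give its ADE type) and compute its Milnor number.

The Hessian of f at 0 has rank 0. Corank 2; j^3 = (3*u + 2*v)^3 is a perfect cube, so E-series; the 4-jet and mu = 7 give E_7.

Type E_7, Milnor number mu = 7.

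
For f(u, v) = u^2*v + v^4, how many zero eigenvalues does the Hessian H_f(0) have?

2

Hessian at 0 has rank 0.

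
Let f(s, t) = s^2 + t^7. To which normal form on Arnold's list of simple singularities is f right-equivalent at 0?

A_6

The Hessian of f at 0 is [[2, 0], [0, 0]] with rank 1, so corank 1. A Groebner basis of the Jacobian ideal J(f) in C{s,t} is {t^6, s}; counting standard monomials gives mu = 6. Corank 1: A-series; mu = 6 gives A_6.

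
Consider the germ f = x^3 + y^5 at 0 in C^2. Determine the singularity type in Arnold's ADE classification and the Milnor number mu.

Type E_{8}, Milnor number mu = 8.

The Hessian of f at 0 has rank 0. Corank 2; j^3 = x^3 is a perfect cube, so E-series; the 5-jet and mu = 8 give E_8.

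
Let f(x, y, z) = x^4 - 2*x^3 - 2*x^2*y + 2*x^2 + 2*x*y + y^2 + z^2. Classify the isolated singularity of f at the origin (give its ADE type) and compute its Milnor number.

The Hessian of f at 0 is [[4, 2, 0], [2, 2, 0], [0, 0, 2]] with rank 3, so corank 0. A Groebner basis of the Jacobian ideal J(f) in C{x,y,z} is {x, y, z}; counting standard monomials gives mu = 1. Corank 0: nondegenerate Morse point, so A_1.

Type A1, Milnor number mu = 1.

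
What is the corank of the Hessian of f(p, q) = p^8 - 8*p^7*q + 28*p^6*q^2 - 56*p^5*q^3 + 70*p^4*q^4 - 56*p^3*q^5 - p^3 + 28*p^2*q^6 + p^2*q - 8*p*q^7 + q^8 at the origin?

2

The Hessian at 0 is [[0, 0], [0, 0]] of rank 0; hence corank 2.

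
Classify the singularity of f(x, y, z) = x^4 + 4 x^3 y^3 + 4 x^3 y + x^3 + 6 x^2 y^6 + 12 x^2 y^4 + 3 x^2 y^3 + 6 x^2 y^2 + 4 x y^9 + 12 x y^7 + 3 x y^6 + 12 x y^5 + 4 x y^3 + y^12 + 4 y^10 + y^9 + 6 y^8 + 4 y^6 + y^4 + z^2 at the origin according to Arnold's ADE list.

The Hessian of f at 0 has rank 1. Corank 2; j^3 = x^3 is a perfect cube, so E-series; the 4-jet and mu = 6 give E_6.

E6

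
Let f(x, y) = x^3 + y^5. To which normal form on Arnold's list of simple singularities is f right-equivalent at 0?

The Hessian of f at 0 has rank 0. Corank 2; j^3 = x^3 is a perfect cube, so E-series; the 5-jet and mu = 8 give E_8.

E_{8}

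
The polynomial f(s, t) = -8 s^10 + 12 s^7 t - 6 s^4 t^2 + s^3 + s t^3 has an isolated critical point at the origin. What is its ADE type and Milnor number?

The Hessian of f at 0 is [[0, 0], [0, 0]] with rank 0, so corank 2. A Groebner basis of the Jacobian ideal J(f) in C{s,t} is {s^3, s*t^2, 3*s^2 + t^3}; counting standard monomials gives mu = 7. Corank 2; j^3 = s^3 is a perfect cube, so E-series; the 4-jet and mu = 7 give E_7.

Type E_7, Milnor number mu = 7.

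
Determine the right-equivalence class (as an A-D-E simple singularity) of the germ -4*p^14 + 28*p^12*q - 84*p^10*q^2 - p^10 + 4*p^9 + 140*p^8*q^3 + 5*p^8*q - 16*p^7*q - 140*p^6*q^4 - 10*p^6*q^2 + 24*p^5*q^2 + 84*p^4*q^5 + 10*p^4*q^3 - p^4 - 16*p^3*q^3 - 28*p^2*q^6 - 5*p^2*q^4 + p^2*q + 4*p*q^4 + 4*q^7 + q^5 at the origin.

D_6

The Hessian of f at 0 has rank 0. Corank 2; j^3 = p^2*q has shape L^2 M (L != M), so D-series; mu = 6 gives D_6.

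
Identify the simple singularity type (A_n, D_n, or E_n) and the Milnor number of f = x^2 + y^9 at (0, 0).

Type A8, Milnor number mu = 8.

The Hessian of f at 0 has rank 1. Corank 1: A-series; mu = 8 gives A_8.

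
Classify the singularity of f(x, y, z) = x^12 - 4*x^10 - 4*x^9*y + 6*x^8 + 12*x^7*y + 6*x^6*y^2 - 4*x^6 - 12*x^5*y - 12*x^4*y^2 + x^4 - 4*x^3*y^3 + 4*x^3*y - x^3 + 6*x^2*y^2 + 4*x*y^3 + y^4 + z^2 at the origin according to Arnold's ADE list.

The Hessian of f at 0 has rank 1. Corank 2; j^3 = -x^3 is a perfect cube, so E-series; the 4-jet and mu = 6 give E_6.

E_6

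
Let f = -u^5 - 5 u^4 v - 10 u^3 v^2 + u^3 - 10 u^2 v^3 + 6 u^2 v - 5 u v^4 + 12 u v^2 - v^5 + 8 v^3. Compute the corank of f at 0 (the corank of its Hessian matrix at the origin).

The Hessian at 0 is [[0, 0], [0, 0]] of rank 0; hence corank 2.

2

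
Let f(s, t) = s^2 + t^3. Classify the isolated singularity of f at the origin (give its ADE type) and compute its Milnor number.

Type A2, Milnor number mu = 2.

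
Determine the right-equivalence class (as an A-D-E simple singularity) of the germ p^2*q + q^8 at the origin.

D9

The Hessian of f at 0 is [[0, 0], [0, 0]] with rank 0, so corank 2. A Groebner basis of the Jacobian ideal J(f) in C{p,q} is {p^2/8 + q^7, p^3, p*q}; counting standard monomials gives mu = 9. Corank 2; j^3 = p^2*q has shape L^2 M (L != M), so D-series; mu = 9 gives D_9.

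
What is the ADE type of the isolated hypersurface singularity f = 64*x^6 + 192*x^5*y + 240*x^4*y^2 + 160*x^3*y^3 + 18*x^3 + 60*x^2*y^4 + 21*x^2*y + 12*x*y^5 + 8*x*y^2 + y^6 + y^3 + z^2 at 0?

The Hessian of f at 0 is [[0, 0, 0], [0, 0, 0], [0, 0, 2]] with rank 1, so corank 2. A Groebner basis of the Jacobian ideal J(f) in C{x,y,z} is {-243*x*y/4 + y^5 - 81*y^2/4, x*y^2 + y^3/3, x^2 + 5*x*y/6 + y^2/6, z}; counting standard monomials gives mu = 7. Corank 2; j^3 = (2*x + y)*(3*x + y)^2 has shape L^2 M (L != M), so D-series; mu = 7 gives D_7.

D_{7}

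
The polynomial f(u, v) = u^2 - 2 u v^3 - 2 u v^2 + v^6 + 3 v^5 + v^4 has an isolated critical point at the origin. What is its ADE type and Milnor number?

Type A_4, Milnor number mu = 4.

The Hessian of f at 0 has rank 1. Corank 1: A-series; mu = 4 gives A_4.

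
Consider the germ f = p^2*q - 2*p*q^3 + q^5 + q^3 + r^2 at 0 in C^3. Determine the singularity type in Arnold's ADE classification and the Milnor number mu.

Type D4, Milnor number mu = 4.

The Hessian of f at 0 has rank 1. Corank 2; j^3 = q*(p^2 + q^2) splits into three distinct lines over C (the quadratic factor has nonzero discriminant), so D_4.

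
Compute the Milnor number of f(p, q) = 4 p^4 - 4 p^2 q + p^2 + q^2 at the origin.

1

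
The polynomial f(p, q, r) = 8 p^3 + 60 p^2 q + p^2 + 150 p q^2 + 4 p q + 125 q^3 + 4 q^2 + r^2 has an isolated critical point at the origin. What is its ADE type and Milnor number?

Type A2, Milnor number mu = 2.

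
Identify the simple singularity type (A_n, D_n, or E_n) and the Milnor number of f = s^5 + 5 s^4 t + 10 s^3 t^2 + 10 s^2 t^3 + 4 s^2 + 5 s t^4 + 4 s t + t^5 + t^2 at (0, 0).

Type A4, Milnor number mu = 4.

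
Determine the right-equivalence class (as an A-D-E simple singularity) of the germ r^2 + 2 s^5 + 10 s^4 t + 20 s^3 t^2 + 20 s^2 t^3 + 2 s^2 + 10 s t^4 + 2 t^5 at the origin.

A4

The Hessian of f at 0 has rank 2. Corank 1: A-series; mu = 4 gives A_4.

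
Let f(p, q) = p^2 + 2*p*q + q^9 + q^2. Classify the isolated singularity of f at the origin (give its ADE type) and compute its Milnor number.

Type A_8, Milnor number mu = 8.

The Hessian of f at 0 has rank 1. Corank 1: A-series; mu = 8 gives A_8.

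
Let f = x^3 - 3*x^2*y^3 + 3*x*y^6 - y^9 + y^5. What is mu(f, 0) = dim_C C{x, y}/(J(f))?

The Hessian of f at 0 is [[0, 0], [0, 0]] with rank 0, so corank 2. A Groebner basis of the Jacobian ideal J(f) in C{x,y} is {-x^2/2 + x*y^3, y^4, x^3, x^2*y}; counting standard monomials gives mu = 8. Corank 2; j^3 = x^3 is a perfect cube, so E-series; the 5-jet and mu = 8 give E_8.

8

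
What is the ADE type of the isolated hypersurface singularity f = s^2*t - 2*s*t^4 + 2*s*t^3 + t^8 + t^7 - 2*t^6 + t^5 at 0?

D_{9}

The Hessian of f at 0 has rank 0. Corank 2; j^3 = s^2*t has shape L^2 M (L != M), so D-series; mu = 9 gives D_9.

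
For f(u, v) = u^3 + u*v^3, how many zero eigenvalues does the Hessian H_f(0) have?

2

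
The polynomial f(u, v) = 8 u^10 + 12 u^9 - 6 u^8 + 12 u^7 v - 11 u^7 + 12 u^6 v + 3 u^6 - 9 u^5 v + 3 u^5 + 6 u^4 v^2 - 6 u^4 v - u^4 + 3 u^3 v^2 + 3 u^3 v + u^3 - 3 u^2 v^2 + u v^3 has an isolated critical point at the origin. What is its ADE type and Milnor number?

Type E7, Milnor number mu = 7.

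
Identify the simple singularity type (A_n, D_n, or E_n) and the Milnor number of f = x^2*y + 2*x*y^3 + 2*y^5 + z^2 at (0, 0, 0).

The Hessian of f at 0 is [[0, 0, 0], [0, 0, 0], [0, 0, 2]] with rank 1, so corank 2. A Groebner basis of the Jacobian ideal J(f) in C{x,y,z} is {x^3, x^2*y, -x^2/4 + x*y^2, x*y + y^3, z}; counting standard monomials gives mu = 6. Corank 2; j^3 = x^2*y has shape L^2 M (L != M), so D-series; mu = 6 gives D_6.

Type D_{6}, Milnor number mu = 6.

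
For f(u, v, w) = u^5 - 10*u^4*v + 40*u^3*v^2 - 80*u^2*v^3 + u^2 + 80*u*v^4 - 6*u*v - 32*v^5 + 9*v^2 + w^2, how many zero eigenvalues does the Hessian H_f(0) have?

The Hessian at 0 is [[2, -6, 0], [-6, 18, 0], [0, 0, 2]] of rank 2; hence corank 1.

1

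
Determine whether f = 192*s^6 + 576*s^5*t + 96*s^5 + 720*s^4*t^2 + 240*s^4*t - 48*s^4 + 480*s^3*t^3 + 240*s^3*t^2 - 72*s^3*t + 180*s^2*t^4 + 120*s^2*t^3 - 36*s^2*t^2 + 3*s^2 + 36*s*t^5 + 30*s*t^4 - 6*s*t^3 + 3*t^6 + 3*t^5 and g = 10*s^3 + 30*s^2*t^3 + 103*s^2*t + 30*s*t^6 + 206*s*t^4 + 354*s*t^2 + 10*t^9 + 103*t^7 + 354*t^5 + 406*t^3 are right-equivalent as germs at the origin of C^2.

No.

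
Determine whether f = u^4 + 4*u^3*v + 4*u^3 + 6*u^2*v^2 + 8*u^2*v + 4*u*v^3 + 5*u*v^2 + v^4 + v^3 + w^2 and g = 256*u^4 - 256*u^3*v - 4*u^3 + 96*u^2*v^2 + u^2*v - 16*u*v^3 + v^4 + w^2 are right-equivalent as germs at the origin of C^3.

Yes.

The Hessian of f at 0 has rank 1. Corank 2; j^3 = (u + v)*(2*u + v)^2 has shape L^2 M (L != M), so D-series; mu = 5 gives D_5. The Hessian of g at 0 has rank 1. Corank 2; j^3 = -u^2*(4*u - v) has shape L^2 M (L != M), so D-series; mu = 5 gives D_5. Both have type D_5, hence right-equivalent.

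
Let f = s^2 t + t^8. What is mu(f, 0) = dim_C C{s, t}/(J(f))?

The Hessian of f at 0 is [[0, 0], [0, 0]] with rank 0, so corank 2. A Groebner basis of the Jacobian ideal J(f) in C{s,t} is {s^2/8 + t^7, s^3, s*t}; counting standard monomials gives mu = 9. Corank 2; j^3 = s^2*t has shape L^2 M (L != M), so D-series; mu = 9 gives D_9.

9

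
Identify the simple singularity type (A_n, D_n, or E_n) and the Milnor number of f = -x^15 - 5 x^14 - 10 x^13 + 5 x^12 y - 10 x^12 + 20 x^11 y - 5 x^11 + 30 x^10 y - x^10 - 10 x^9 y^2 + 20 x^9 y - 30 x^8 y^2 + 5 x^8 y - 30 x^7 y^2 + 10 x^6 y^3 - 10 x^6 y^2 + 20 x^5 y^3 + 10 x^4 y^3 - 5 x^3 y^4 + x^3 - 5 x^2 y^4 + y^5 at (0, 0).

Type E8, Milnor number mu = 8.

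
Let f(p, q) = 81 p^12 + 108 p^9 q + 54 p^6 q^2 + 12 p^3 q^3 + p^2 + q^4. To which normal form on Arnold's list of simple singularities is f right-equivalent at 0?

A3

The Hessian of f at 0 is [[2, 0], [0, 0]] with rank 1, so corank 1. A Groebner basis of the Jacobian ideal J(f) in C{p,q} is {q^3, p}; counting standard monomials gives mu = 3. Corank 1: A-series; mu = 3 gives A_3.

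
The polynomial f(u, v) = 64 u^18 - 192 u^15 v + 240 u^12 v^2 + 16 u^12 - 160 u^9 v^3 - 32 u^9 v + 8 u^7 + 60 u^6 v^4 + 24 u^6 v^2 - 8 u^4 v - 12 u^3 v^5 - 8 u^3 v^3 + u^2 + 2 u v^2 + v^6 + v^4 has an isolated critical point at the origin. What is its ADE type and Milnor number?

The Hessian of f at 0 has rank 1. Corank 1: A-series; mu = 5 gives A_5.

Type A5, Milnor number mu = 5.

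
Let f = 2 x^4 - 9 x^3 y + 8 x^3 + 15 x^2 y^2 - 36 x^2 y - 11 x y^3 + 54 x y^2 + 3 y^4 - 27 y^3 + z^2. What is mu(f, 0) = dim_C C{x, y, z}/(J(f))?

7

The Hessian of f at 0 has rank 1. Corank 2; j^3 = (2*x - 3*y)^3 is a perfect cube, so E-series; the 4-jet and mu = 7 give E_7.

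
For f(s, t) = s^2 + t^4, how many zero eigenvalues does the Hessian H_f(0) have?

1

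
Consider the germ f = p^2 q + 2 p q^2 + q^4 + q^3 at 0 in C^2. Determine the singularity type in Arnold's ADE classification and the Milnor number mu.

The Hessian of f at 0 has rank 0. Corank 2; j^3 = q*(p + q)^2 has shape L^2 M (L != M), so D-series; mu = 5 gives D_5.

Type D_{5}, Milnor number mu = 5.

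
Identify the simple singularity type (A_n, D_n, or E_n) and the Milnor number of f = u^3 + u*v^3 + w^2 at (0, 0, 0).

Type E_{7}, Milnor number mu = 7.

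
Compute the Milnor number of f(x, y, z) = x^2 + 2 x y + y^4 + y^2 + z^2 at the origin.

The Hessian of f at 0 has rank 2. Corank 1: A-series; mu = 3 gives A_3.

3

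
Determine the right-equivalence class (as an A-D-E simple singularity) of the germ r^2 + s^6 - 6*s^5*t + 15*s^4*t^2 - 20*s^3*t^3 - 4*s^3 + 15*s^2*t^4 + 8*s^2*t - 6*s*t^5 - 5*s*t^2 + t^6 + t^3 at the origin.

D_{7}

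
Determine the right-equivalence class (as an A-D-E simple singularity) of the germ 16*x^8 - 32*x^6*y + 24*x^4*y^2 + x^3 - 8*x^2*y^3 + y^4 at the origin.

E6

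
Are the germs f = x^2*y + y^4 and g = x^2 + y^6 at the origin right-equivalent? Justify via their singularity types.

No.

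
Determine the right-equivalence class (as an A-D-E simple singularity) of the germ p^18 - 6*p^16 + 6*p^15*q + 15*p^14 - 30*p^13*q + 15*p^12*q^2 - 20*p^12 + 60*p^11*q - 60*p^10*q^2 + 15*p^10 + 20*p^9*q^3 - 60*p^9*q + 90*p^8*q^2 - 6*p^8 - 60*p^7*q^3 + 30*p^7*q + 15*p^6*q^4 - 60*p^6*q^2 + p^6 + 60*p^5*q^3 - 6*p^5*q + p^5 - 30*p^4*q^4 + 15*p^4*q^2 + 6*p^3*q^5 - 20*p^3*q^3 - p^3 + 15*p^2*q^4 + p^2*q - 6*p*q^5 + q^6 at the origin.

The Hessian of f at 0 is [[0, 0], [0, 0]] with rank 0, so corank 2. A Groebner basis of the Jacobian ideal J(f) in C{p,q} is {p*q/6 + q^5, p*q^2, p^2 - p*q}; counting standard monomials gives mu = 7. Corank 2; j^3 = -p^2*(p - q) has shape L^2 M (L != M), so D-series; mu = 7 gives D_7.

D_{7}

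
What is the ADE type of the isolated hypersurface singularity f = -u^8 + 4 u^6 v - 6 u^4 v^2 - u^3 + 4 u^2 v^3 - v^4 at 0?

E_6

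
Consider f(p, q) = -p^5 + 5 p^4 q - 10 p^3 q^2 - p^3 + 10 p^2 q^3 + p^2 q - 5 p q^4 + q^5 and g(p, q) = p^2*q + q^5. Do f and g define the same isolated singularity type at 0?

Yes.

The Hessian of f at 0 is [[0, 0], [0, 0]] with rank 0, so corank 2. A Groebner basis of the Jacobian ideal J(f) in C{p,q} is {p*q/5 + q^4, p*q^2, p^2 - p*q}; counting standard monomials gives mu = 6. Corank 2; j^3 = -p^2*(p - q) has shape L^2 M (L != M), so D-series; mu = 6 gives D_6. The Hessian of g at 0 is [[0, 0], [0, 0]] with rank 0, so corank 2. A Groebner basis of the Jacobian ideal J(g) in C{p,q} is {p^2/5 + q^4, p^3, p*q}; counting standard monomials gives mu = 6. Corank 2; j^3 = p^2*q has shape L^2 M (L != M), so D-series; mu = 6 gives D_6. Both have type D_6, hence right-equivalent.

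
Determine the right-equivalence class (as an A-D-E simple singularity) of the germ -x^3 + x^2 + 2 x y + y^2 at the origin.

The Hessian of f at 0 is [[2, 2], [2, 2]] with rank 1, so corank 1. A Groebner basis of the Jacobian ideal J(f) in C{x,y} is {y^2, x + y}; counting standard monomials gives mu = 2. Corank 1: A-series; mu = 2 gives A_2.

A_{2}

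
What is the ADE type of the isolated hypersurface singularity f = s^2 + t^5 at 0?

The Hessian of f at 0 is [[2, 0], [0, 0]] with rank 1, so corank 1. A Groebner basis of the Jacobian ideal J(f) in C{s,t} is {t^4, s}; counting standard monomials gives mu = 4. Corank 1: A-series; mu = 4 gives A_4.

A_{4}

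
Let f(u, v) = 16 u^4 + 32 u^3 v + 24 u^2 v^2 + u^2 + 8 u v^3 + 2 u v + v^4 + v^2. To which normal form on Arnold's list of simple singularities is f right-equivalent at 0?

A3

The Hessian of f at 0 is [[2, 2], [2, 2]] with rank 1, so corank 1. A Groebner basis of the Jacobian ideal J(f) in C{u,v} is {v^3, u + v}; counting standard monomials gives mu = 3. Corank 1: A-series; mu = 3 gives A_3.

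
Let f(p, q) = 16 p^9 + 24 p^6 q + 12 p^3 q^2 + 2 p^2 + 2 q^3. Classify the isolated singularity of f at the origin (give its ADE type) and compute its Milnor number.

Type A2, Milnor number mu = 2.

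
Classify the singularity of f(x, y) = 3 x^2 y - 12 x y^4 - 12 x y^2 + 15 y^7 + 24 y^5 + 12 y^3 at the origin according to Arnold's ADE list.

The Hessian of f at 0 has rank 0. Corank 2; j^3 = 3*y*(x - 2*y)^2 has shape L^2 M (L != M), so D-series; mu = 8 gives D_8.

D_8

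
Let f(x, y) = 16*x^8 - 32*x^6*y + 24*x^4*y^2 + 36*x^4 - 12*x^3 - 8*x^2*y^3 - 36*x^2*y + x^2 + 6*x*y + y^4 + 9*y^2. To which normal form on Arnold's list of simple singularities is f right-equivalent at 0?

The Hessian of f at 0 has rank 1. Corank 1: A-series; mu = 3 gives A_3.

A_{3}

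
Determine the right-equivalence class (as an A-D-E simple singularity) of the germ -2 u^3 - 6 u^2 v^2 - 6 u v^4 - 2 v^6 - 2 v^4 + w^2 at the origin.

E_6

The Hessian of f at 0 has rank 1. Corank 2; j^3 = -2*u^3 is a perfect cube, so E-series; the 4-jet and mu = 6 give E_6.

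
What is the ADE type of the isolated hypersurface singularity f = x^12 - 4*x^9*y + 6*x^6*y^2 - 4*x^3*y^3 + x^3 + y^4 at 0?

E_6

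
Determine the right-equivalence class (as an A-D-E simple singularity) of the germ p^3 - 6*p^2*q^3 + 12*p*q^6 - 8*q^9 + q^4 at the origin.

E_{6}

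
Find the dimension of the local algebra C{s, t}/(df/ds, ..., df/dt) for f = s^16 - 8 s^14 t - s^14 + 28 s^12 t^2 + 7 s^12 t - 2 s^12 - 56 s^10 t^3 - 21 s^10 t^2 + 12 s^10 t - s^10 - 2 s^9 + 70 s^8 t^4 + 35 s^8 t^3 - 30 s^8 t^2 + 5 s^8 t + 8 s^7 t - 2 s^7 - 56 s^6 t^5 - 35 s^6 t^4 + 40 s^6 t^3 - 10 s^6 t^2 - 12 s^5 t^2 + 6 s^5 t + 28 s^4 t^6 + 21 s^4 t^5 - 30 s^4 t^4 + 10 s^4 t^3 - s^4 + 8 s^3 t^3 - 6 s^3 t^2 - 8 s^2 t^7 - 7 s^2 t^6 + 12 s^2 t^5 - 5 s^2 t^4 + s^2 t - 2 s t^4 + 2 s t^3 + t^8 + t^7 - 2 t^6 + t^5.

9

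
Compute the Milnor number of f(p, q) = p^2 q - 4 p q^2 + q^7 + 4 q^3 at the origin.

8

The Hessian of f at 0 is [[0, 0], [0, 0]] with rank 0, so corank 2. A Groebner basis of the Jacobian ideal J(f) in C{p,q} is {p^2/7 + q^6 - 4*q^2/7, p^3 - 8*q^3, p*q - 2*q^2}; counting standard monomials gives mu = 8. Corank 2; j^3 = q*(p - 2*q)^2 has shape L^2 M (L != M), so D-series; mu = 8 gives D_8.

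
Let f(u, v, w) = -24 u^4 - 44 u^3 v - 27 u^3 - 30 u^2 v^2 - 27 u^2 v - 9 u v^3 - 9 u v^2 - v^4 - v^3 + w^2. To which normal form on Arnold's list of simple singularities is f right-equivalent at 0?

The Hessian of f at 0 has rank 1. Corank 2; j^3 = -(3*u + v)^3 is a perfect cube, so E-series; the 4-jet and mu = 7 give E_7.

E_{7}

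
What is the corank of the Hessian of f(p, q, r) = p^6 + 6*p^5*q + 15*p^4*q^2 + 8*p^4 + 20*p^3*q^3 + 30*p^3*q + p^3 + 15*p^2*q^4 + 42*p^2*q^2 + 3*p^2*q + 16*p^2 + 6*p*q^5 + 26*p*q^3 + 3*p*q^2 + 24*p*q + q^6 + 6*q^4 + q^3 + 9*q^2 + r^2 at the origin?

The Hessian at 0 is [[32, 24, 0], [24, 18, 0], [0, 0, 2]] of rank 2; hence corank 1.

1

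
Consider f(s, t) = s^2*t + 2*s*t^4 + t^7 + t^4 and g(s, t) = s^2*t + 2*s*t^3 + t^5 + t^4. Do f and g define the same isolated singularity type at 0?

The Hessian of f at 0 has rank 0. Corank 2; j^3 = s^2*t has shape L^2 M (L != M), so D-series; mu = 5 gives D_5. The Hessian of g at 0 has rank 0. Corank 2; j^3 = s^2*t has shape L^2 M (L != M), so D-series; mu = 5 gives D_5. Both have type D_5, hence right-equivalent.

Yes.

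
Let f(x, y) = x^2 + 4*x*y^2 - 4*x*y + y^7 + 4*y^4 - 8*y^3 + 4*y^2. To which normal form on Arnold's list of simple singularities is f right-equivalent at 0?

A6

The Hessian of f at 0 is [[2, -4], [-4, 8]] with rank 1, so corank 1. A Groebner basis of the Jacobian ideal J(f) in C{x,y} is {x^3 - 6*x^2*y - 6*x^2 + 16*x*y + 4*x - 8*y, x/2 + y^2 - y}; counting standard monomials gives mu = 6. Corank 1: A-series; mu = 6 gives A_6.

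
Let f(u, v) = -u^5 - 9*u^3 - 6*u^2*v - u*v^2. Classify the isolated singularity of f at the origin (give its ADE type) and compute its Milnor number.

Type D6, Milnor number mu = 6.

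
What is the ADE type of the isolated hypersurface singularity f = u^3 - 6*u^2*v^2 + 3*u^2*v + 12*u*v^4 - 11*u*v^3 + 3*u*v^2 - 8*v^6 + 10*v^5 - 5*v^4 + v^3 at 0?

E_7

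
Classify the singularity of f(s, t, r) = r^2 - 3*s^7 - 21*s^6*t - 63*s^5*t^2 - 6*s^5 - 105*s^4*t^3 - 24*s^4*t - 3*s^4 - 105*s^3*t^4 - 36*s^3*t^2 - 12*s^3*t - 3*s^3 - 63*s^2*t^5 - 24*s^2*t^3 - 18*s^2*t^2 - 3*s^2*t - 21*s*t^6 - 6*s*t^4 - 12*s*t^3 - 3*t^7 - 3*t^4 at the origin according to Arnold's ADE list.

D_5

The Hessian of f at 0 is [[0, 0, 0], [0, 0, 0], [0, 0, 2]] with rank 1, so corank 2. A Groebner basis of the Jacobian ideal J(f) in C{s,t,r} is {s*t^2, -s*t/4 + t^3, s^2 + s*t, r}; counting standard monomials gives mu = 5. Corank 2; j^3 = -3*s^2*(s + t) has shape L^2 M (L != M), so D-series; mu = 5 gives D_5.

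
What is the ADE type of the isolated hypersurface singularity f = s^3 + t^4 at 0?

The Hessian of f at 0 is [[0, 0], [0, 0]] with rank 0, so corank 2. A Groebner basis of the Jacobian ideal J(f) in C{s,t} is {t^3, s^2}; counting standard monomials gives mu = 6. Corank 2; j^3 = s^3 is a perfect cube, so E-series; the 4-jet and mu = 6 give E_6.

E6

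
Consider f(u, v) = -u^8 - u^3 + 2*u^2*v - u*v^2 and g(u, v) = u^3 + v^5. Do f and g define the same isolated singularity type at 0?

The Hessian of f at 0 has rank 0. Corank 2; j^3 = -u*(u - v)^2 has shape L^2 M (L != M), so D-series; mu = 9 gives D_9. The Hessian of g at 0 has rank 0. Corank 2; j^3 = u^3 is a perfect cube, so E-series; the 5-jet and mu = 8 give E_8. f is D_9 but g is E_8, hence not right-equivalent.

No.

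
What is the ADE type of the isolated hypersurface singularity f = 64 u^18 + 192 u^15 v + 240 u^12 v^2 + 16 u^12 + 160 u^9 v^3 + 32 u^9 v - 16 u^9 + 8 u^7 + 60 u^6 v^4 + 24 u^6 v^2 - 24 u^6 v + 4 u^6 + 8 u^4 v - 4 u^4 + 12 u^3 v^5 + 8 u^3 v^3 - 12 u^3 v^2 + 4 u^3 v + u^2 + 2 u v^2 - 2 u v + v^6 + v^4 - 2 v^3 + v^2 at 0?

The Hessian of f at 0 is [[2, -2], [-2, 2]] with rank 1, so corank 1. A Groebner basis of the Jacobian ideal J(f) in C{u,v} is {u*v^2 + 4*u*v/3 + u/6 - 7*v^2/6 - v/6, 5*u*v/3 + u/3 + v^3 - 4*v^2/3 - v/3, u^2 - 5*u*v/3 + u/6 + 5*v^2/6 - v/6}; counting standard monomials gives mu = 5. Corank 1: A-series; mu = 5 gives A_5.

A5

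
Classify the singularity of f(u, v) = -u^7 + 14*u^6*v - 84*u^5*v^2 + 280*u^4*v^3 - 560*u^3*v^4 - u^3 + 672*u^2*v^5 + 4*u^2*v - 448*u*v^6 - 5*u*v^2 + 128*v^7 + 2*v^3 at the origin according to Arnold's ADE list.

D_8

The Hessian of f at 0 has rank 0. Corank 2; j^3 = -(u - 2*v)*(u - v)^2 has shape L^2 M (L != M), so D-series; mu = 8 gives D_8.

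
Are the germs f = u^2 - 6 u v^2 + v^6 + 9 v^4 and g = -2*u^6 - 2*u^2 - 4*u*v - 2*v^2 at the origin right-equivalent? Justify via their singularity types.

The Hessian of f at 0 is [[2, 0], [0, 0]] with rank 1, so corank 1. A Groebner basis of the Jacobian ideal J(f) in C{u,v} is {u^3, u^2*v, -u/3 + v^2}; counting standard monomials gives mu = 5. Corank 1: A-series; mu = 5 gives A_5. The Hessian of g at 0 is [[-4, -4], [-4, -4]] with rank 1, so corank 1. A Groebner basis of the Jacobian ideal J(g) in C{u,v} is {v^5, u + v}; counting standard monomials gives mu = 5. Corank 1: A-series; mu = 5 gives A_5. Both have type A_5, hence right-equivalent.

Yes.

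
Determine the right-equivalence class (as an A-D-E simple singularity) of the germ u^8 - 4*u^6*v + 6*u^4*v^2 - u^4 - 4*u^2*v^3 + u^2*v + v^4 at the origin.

D5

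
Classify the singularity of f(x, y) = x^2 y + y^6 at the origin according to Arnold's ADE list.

D_{7}

The Hessian of f at 0 has rank 0. Corank 2; j^3 = x^2*y has shape L^2 M (L != M), so D-series; mu = 7 gives D_7.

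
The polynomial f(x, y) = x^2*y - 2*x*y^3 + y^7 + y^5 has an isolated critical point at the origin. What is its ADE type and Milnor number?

Type D_8, Milnor number mu = 8.

The Hessian of f at 0 has rank 0. Corank 2; j^3 = x^2*y has shape L^2 M (L != M), so D-series; mu = 8 gives D_8.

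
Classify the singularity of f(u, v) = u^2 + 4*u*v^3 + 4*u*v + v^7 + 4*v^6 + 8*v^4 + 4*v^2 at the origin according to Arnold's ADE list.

A_6

The Hessian of f at 0 has rank 1. Corank 1: A-series; mu = 6 gives A_6.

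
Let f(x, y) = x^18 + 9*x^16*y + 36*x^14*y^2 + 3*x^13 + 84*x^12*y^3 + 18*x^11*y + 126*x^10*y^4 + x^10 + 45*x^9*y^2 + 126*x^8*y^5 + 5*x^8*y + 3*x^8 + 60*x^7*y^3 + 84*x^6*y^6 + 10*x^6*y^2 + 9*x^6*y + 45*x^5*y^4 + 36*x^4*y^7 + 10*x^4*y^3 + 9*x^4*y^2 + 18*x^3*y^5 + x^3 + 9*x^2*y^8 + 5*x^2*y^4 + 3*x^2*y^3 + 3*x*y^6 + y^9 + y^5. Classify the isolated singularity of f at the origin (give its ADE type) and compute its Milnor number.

Type E8, Milnor number mu = 8.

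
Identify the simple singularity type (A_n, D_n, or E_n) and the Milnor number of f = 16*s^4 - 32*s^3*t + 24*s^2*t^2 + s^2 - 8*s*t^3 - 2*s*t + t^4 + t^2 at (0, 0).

Type A3, Milnor number mu = 3.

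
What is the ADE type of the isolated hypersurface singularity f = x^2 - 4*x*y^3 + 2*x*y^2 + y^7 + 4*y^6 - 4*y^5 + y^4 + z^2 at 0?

A_{6}

The Hessian of f at 0 has rank 2. Corank 1: A-series; mu = 6 gives A_6.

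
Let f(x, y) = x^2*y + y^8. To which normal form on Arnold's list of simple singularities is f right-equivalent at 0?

D_9

The Hessian of f at 0 is [[0, 0], [0, 0]] with rank 0, so corank 2. A Groebner basis of the Jacobian ideal J(f) in C{x,y} is {x^2/8 + y^7, x^3, x*y}; counting standard monomials gives mu = 9. Corank 2; j^3 = x^2*y has shape L^2 M (L != M), so D-series; mu = 9 gives D_9.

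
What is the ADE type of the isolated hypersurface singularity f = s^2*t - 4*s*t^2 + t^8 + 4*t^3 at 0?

The Hessian of f at 0 has rank 0. Corank 2; j^3 = t*(s - 2*t)^2 has shape L^2 M (L != M), so D-series; mu = 9 gives D_9.

D_{9}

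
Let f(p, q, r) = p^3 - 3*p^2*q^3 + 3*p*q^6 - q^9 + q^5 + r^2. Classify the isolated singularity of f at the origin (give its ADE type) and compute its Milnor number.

Type E_{8}, Milnor number mu = 8.

The Hessian of f at 0 is [[0, 0, 0], [0, 0, 0], [0, 0, 2]] with rank 1, so corank 2. A Groebner basis of the Jacobian ideal J(f) in C{p,q,r} is {-p^2/2 + p*q^3, q^4, p^3, p^2*q, r}; counting standard monomials gives mu = 8. Corank 2; j^3 = p^3 is a perfect cube, so E-series; the 5-jet and mu = 8 give E_8.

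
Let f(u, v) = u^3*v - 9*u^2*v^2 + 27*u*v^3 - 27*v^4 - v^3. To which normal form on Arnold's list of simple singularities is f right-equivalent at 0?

E_7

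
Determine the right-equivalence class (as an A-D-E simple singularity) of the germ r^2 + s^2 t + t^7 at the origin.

The Hessian of f at 0 is [[0, 0, 0], [0, 0, 0], [0, 0, 2]] with rank 1, so corank 2. A Groebner basis of the Jacobian ideal J(f) in C{s,t,r} is {s^2/7 + t^6, s^3, s*t, r}; counting standard monomials gives mu = 8. Corank 2; j^3 = s^2*t has shape L^2 M (L != M), so D-series; mu = 8 gives D_8.

D8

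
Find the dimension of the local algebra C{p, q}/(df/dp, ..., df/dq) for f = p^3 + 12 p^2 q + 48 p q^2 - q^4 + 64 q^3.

The Hessian of f at 0 is [[0, 0], [0, 0]] with rank 0, so corank 2. A Groebner basis of the Jacobian ideal J(f) in C{p,q} is {q^3, p^2 + 8*p*q + 16*q^2}; counting standard monomials gives mu = 6. Corank 2; j^3 = (p + 4*q)^3 is a perfect cube, so E-series; the 4-jet and mu = 6 give E_6.

6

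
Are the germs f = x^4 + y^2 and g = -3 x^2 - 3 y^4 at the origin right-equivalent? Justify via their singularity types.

The Hessian of f at 0 has rank 1. Corank 1: A-series; mu = 3 gives A_3. The Hessian of g at 0 has rank 1. Corank 1: A-series; mu = 3 gives A_3. Both have type A_3, hence right-equivalent.

Yes.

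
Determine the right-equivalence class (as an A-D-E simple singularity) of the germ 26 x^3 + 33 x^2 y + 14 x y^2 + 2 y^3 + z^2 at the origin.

D_{4}

The Hessian of f at 0 has rank 1. Corank 2; j^3 = (2*x + y)*(13*x^2 + 10*x*y + 2*y^2) splits into three distinct lines over C (the quadratic factor has nonzero discriminant), so D_4.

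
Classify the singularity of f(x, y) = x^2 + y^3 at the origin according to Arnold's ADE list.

A2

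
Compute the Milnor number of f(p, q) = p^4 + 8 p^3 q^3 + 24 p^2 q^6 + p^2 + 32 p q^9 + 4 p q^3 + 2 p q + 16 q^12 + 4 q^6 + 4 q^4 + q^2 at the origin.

The Hessian of f at 0 has rank 1. Corank 1: A-series; mu = 3 gives A_3.

3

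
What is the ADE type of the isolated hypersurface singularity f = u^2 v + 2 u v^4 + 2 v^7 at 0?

D8

The Hessian of f at 0 is [[0, 0], [0, 0]] with rank 0, so corank 2. A Groebner basis of the Jacobian ideal J(f) in C{u,v} is {-u^2/6 + u*v^3, u*v + v^4, u^3, u^2*v}; counting standard monomials gives mu = 8. Corank 2; j^3 = u^2*v has shape L^2 M (L != M), so D-series; mu = 8 gives D_8.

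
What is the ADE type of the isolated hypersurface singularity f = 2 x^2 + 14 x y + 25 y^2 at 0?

A1

The Hessian of f at 0 has rank 2. Corank 0: nondegenerate Morse point, so A_1.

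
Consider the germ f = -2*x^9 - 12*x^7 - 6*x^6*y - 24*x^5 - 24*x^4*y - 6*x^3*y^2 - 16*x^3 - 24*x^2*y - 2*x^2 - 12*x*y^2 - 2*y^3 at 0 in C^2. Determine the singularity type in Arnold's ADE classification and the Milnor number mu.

Type A2, Milnor number mu = 2.

The Hessian of f at 0 is [[-4, 0], [0, 0]] with rank 1, so corank 1. A Groebner basis of the Jacobian ideal J(f) in C{x,y} is {y^2, x}; counting standard monomials gives mu = 2. Corank 1: A-series; mu = 2 gives A_2.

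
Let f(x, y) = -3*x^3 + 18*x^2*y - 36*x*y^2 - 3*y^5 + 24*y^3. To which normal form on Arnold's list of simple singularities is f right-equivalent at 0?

The Hessian of f at 0 is [[0, 0], [0, 0]] with rank 0, so corank 2. A Groebner basis of the Jacobian ideal J(f) in C{x,y} is {y^4, x^2 - 4*x*y + 4*y^2}; counting standard monomials gives mu = 8. Corank 2; j^3 = -3*(x - 2*y)^3 is a perfect cube, so E-series; the 5-jet and mu = 8 give E_8.

E8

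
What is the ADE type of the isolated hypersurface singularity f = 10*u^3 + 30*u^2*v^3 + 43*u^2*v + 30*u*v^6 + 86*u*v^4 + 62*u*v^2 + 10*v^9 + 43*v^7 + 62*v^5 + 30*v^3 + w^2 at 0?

D_{4}

The Hessian of f at 0 has rank 1. Corank 2; j^3 = (2*u + 3*v)*(5*u^2 + 14*u*v + 10*v^2) splits into three distinct lines over C (the quadratic factor has nonzero discriminant), so D_4.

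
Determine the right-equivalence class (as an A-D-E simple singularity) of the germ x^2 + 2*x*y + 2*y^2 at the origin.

The Hessian of f at 0 is [[2, 2], [2, 4]] with rank 2, so corank 0. A Groebner basis of the Jacobian ideal J(f) in C{x,y} is {x, y}; counting standard monomials gives mu = 1. Corank 0: nondegenerate Morse point, so A_1.

A1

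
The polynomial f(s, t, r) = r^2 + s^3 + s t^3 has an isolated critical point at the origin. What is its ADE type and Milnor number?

Type E7, Milnor number mu = 7.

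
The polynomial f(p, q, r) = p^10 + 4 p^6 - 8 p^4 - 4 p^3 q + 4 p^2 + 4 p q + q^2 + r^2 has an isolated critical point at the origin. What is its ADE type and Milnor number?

Type A9, Milnor number mu = 9.

The Hessian of f at 0 is [[8, 4, 0], [4, 2, 0], [0, 0, 2]] with rank 2, so corank 1. A Groebner basis of the Jacobian ideal J(f) in C{p,q,r} is {32*p*q^2 - 32*p + q^5 + 12*q^3 - 16*q, -4*p^2 + p*q^3 - 6*p*q + q^4/4 - 2*q^2, p^3 - p - q/2, p^2*q + p*q^2/2 + 2*p/3 + q^3/12 + q/3, r}; counting standard monomials gives mu = 9. Corank 1: A-series; mu = 9 gives A_9.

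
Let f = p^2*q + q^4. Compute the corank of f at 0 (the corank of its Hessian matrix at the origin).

2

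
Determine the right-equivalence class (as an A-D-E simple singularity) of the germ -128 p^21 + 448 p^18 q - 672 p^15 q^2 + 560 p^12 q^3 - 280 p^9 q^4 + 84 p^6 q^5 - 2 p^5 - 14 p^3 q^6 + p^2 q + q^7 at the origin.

D_{8}

The Hessian of f at 0 has rank 0. Corank 2; j^3 = p^2*q has shape L^2 M (L != M), so D-series; mu = 8 gives D_8.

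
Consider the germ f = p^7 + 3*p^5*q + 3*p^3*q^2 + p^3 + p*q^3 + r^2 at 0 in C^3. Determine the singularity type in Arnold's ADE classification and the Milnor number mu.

Type E_{7}, Milnor number mu = 7.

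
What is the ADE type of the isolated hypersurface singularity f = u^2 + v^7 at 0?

The Hessian of f at 0 is [[2, 0], [0, 0]] with rank 1, so corank 1. A Groebner basis of the Jacobian ideal J(f) in C{u,v} is {v^6, u}; counting standard monomials gives mu = 6. Corank 1: A-series; mu = 6 gives A_6.

A_{6}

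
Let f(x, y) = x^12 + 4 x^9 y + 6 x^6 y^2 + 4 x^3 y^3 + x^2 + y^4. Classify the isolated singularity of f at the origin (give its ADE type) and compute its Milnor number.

The Hessian of f at 0 has rank 1. Corank 1: A-series; mu = 3 gives A_3.

Type A3, Milnor number mu = 3.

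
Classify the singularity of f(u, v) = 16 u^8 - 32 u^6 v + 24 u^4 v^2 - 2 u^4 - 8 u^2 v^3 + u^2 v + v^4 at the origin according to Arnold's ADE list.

The Hessian of f at 0 is [[0, 0], [0, 0]] with rank 0, so corank 2. A Groebner basis of the Jacobian ideal J(f) in C{u,v} is {u^3, u^2/4 + v^3, u*v}; counting standard monomials gives mu = 5. Corank 2; j^3 = u^2*v has shape L^2 M (L != M), so D-series; mu = 5 gives D_5.

D_{5}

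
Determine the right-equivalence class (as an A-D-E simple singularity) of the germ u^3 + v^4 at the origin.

E6

The Hessian of f at 0 has rank 0. Corank 2; j^3 = u^3 is a perfect cube, so E-series; the 4-jet and mu = 6 give E_6.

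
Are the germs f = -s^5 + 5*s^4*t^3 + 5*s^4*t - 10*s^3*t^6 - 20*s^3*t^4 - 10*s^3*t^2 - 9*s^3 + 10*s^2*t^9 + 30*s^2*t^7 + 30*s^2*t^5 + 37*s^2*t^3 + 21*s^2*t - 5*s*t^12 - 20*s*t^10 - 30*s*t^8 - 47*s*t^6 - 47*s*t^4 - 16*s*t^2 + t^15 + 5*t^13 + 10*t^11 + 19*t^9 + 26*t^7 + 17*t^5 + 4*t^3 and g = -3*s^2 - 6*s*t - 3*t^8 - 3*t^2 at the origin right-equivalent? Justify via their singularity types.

The Hessian of f at 0 has rank 0. Corank 2; j^3 = -(s - t)*(3*s - 2*t)^2 has shape L^2 M (L != M), so D-series; mu = 6 gives D_6. The Hessian of g at 0 has rank 1. Corank 1: A-series; mu = 7 gives A_7. f is D_6 but g is A_7, hence not right-equivalent.

No.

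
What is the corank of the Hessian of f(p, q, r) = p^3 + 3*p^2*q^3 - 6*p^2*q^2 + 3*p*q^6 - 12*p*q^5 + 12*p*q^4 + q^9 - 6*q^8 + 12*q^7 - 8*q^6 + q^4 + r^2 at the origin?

2

The Hessian at 0 is [[0, 0, 0], [0, 0, 0], [0, 0, 2]] of rank 1; hence corank 2.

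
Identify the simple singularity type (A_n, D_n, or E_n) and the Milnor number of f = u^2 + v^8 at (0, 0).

Type A_7, Milnor number mu = 7.

The Hessian of f at 0 is [[2, 0], [0, 0]] with rank 1, so corank 1. A Groebner basis of the Jacobian ideal J(f) in C{u,v} is {v^7, u}; counting standard monomials gives mu = 7. Corank 1: A-series; mu = 7 gives A_7.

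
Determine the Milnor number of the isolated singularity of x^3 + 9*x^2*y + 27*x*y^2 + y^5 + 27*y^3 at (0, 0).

The Hessian of f at 0 is [[0, 0], [0, 0]] with rank 0, so corank 2. A Groebner basis of the Jacobian ideal J(f) in C{x,y} is {y^4, x^2 + 6*x*y + 9*y^2}; counting standard monomials gives mu = 8. Corank 2; j^3 = (x + 3*y)^3 is a perfect cube, so E-series; the 5-jet and mu = 8 give E_8.

8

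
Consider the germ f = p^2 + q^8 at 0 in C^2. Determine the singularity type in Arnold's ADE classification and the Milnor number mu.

The Hessian of f at 0 is [[2, 0], [0, 0]] with rank 1, so corank 1. A Groebner basis of the Jacobian ideal J(f) in C{p,q} is {q^7, p}; counting standard monomials gives mu = 7. Corank 1: A-series; mu = 7 gives A_7.

Type A_{7}, Milnor number mu = 7.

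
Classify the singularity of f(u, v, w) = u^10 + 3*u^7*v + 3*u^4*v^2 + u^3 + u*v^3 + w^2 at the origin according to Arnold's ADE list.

E_{7}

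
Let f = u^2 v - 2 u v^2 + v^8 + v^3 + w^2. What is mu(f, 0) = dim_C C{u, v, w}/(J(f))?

The Hessian of f at 0 has rank 1. Corank 2; j^3 = v*(u - v)^2 has shape L^2 M (L != M), so D-series; mu = 9 gives D_9.

9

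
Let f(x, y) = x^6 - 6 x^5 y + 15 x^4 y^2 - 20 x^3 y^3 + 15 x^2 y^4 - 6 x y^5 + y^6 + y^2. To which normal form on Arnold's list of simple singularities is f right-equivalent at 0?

The Hessian of f at 0 is [[0, 0], [0, 2]] with rank 1, so corank 1. A Groebner basis of the Jacobian ideal J(f) in C{x,y} is {x^5, y}; counting standard monomials gives mu = 5. Corank 1: A-series; mu = 5 gives A_5.

A5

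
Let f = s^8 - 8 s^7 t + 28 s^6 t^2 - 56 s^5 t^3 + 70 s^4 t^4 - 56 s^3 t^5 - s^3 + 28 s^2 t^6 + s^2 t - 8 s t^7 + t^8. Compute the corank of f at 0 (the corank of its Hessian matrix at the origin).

2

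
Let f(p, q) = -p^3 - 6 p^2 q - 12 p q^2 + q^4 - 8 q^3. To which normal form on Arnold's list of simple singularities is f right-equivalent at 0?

E6

The Hessian of f at 0 has rank 0. Corank 2; j^3 = -(p + 2*q)^3 is a perfect cube, so E-series; the 4-jet and mu = 6 give E_6.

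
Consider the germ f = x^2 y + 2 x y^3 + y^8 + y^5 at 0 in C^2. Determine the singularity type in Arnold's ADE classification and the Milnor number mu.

Type D_{9}, Milnor number mu = 9.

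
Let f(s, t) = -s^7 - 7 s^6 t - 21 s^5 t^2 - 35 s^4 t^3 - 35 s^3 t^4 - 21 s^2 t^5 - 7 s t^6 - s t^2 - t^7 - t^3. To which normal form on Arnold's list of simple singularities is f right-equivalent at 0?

D_{8}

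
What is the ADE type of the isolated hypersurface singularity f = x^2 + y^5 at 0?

The Hessian of f at 0 has rank 1. Corank 1: A-series; mu = 4 gives A_4.

A_{4}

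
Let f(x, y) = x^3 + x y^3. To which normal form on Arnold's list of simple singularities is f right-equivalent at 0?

The Hessian of f at 0 has rank 0. Corank 2; j^3 = x^3 is a perfect cube, so E-series; the 4-jet and mu = 7 give E_7.

E_7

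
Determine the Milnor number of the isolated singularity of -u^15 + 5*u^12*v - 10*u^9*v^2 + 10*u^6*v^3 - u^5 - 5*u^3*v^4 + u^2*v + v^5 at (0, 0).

6

The Hessian of f at 0 has rank 0. Corank 2; j^3 = u^2*v has shape L^2 M (L != M), so D-series; mu = 6 gives D_6.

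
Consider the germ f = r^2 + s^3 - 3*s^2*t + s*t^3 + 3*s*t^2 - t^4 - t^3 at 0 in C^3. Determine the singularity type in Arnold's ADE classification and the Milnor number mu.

The Hessian of f at 0 is [[0, 0, 0], [0, 0, 0], [0, 0, 2]] with rank 1, so corank 2. A Groebner basis of the Jacobian ideal J(f) in C{s,t,r} is {s^3 - 3*s^2*t - 6*s^2 + 12*s*t - 6*t^2, 3*s^2 + s*t^2 - 6*s*t + 3*t^2, 3*s^2 - 6*s*t + t^3 + 3*t^2, r}; counting standard monomials gives mu = 7. Corank 2; j^3 = (s - t)^3 is a perfect cube, so E-series; the 4-jet and mu = 7 give E_7.

Type E_7, Milnor number mu = 7.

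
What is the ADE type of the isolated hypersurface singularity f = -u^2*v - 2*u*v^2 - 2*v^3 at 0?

D_{4}

The Hessian of f at 0 is [[0, 0], [0, 0]] with rank 0, so corank 2. A Groebner basis of the Jacobian ideal J(f) in C{u,v} is {v^3, u^2 + 2*v^2, u*v + v^2}; counting standard monomials gives mu = 4. Corank 2; j^3 = -v*(u^2 + 2*u*v + 2*v^2) splits into three distinct lines over C (the quadratic factor has nonzero discriminant), so D_4.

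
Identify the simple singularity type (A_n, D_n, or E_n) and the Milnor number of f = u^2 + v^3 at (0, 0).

Type A_2, Milnor number mu = 2.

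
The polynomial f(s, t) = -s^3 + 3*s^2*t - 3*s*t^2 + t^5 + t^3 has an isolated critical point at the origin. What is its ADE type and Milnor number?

The Hessian of f at 0 has rank 0. Corank 2; j^3 = -(s - t)^3 is a perfect cube, so E-series; the 5-jet and mu = 8 give E_8.

Type E8, Milnor number mu = 8.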